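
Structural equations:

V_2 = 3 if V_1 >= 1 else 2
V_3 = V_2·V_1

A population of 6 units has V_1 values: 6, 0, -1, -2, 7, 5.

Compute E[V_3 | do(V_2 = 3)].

7.5

The intervention sets V_2=3 in all 6 units regardless of V_1. Recomputing V_3 per unit gives 18, 0, -3, -6, 21, 15; average 7.5.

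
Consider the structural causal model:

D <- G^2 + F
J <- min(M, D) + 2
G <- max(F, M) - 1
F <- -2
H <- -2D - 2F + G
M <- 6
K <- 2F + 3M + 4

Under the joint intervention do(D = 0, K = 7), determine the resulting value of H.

9

Setting D = 0, K = 7 by intervention discards those variables' equations.
G = max(F, M) - 1  [with F=-2, M=6]  = 5
H = -2D - 2F + G  [with D=0, F=-2, G=5]  = 9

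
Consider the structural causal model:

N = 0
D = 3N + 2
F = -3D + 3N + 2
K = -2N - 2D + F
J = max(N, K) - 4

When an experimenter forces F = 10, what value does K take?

The intervention breaks the incoming arrows to F: F = -3D + 3N + 2 no longer applies, and F = 10.
D = 3N + 2  [with N=0]  = 2
K = -2N - 2D + F  [with N=0, D=2, F=10]  = 6

6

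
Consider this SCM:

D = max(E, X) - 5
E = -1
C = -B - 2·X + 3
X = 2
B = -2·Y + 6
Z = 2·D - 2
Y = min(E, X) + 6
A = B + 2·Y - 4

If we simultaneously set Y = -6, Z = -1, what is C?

-19

Under do(Y = -6, Z = -1), each intervened variable's structural equation is replaced by its fixed value.
B = -2·Y + 6  [with Y=-6]  = 18
C = -B - 2·X + 3  [with B=18, X=2]  = -19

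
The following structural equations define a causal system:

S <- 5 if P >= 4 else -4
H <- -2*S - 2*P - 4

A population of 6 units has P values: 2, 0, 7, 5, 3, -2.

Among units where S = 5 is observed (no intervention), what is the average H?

E[H|S=5] averages over only the 2 units with S=5 (P = 7, 5): H = -28, -24, mean -26.

-26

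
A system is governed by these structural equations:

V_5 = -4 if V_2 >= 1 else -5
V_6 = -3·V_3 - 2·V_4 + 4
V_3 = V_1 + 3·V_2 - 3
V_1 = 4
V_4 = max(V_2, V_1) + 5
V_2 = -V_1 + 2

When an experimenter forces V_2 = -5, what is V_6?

28

Under do(V_2=-5), the mechanism V_2 = -V_1 + 2 is discarded; V_2 is fixed at -5.
V_3 = V_1 + 3·V_2 - 3  [with V_1=4, V_2=-5]  = -14
V_4 = max(V_2, V_1) + 5  [with V_2=-5, V_1=4]  = 9
V_6 = -3·V_3 - 2·V_4 + 4  [with V_3=-14, V_4=9]  = 28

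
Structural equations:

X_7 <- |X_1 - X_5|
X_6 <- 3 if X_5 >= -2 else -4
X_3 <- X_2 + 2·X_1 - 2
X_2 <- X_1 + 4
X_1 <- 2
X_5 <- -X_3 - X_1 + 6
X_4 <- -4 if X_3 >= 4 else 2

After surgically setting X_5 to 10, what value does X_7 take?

8

Under do(X_5=10), the mechanism X_5 <- -X_3 - X_1 + 6 is discarded; X_5 is fixed at 10.
X_7 = |X_1 - X_5|  [with X_1=2, X_5=10]  = 8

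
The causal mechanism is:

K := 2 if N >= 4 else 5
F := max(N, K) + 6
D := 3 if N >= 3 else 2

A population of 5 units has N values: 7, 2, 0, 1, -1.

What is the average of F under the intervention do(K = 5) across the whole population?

The intervention sets K=5 in all 5 units regardless of N. Recomputing F per unit gives 13, 11, 11, 11, 11; average 11.4.

11.4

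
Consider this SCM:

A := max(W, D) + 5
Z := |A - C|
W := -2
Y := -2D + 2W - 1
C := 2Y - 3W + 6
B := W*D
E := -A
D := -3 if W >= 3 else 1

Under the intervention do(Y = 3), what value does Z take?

12

do(Y=3) replaces the equation Y := -2D + 2W - 1 with the constant Y = 3.
D = -3 if W >= 3 else 1  [with W=-2]  = 1
A = max(W, D) + 5  [with W=-2, D=1]  = 6
C = 2Y - 3W + 6  [with Y=3, W=-2]  = 18
Z = |A - C|  [with A=6, C=18]  = 12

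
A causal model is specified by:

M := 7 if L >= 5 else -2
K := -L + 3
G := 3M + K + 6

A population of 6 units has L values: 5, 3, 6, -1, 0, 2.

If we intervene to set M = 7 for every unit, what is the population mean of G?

The intervention sets M=7 in all 6 units regardless of L. Recomputing G per unit gives 25, 27, 24, 31, 30, 28; average 27.5.

27.5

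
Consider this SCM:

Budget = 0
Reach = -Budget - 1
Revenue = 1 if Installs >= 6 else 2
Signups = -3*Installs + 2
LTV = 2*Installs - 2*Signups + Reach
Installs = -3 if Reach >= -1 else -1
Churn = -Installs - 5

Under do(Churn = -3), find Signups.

11

The intervention breaks the incoming arrows to Churn: Churn = -Installs - 5 no longer applies, and Churn = -3.
Since Signups is not a descendant of the intervened variable, it is unaffected.
Reach = -Budget - 1  [with Budget=0]  = -1
Installs = -3 if Reach >= -1 else -1  [with Reach=-1]  = -3
Signups = -3*Installs + 2  [with Installs=-3]  = 11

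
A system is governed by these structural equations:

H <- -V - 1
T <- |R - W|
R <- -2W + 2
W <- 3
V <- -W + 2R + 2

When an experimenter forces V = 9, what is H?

-10

do(V=9) replaces the equation V <- -W + 2R + 2 with the constant V = 9.
H = -V - 1  [with V=9]  = -10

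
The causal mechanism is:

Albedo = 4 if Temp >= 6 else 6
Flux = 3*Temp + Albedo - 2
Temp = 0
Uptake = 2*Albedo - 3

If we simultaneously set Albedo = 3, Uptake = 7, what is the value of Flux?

The joint intervention fixes Albedo = 3, Uptake = 7, removing each variable's own equation.
Flux = 3*Temp + Albedo - 2  [with Temp=0, Albedo=3]  = 1

1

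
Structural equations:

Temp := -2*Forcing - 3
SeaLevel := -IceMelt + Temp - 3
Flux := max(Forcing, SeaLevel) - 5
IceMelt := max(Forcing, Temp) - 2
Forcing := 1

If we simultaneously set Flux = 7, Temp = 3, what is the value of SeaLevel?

Setting Flux = 7, Temp = 3 by intervention discards those variables' equations.
IceMelt = max(Forcing, Temp) - 2  [with Forcing=1, Temp=3]  = 1
SeaLevel = -IceMelt + Temp - 3  [with IceMelt=1, Temp=3]  = -1

-1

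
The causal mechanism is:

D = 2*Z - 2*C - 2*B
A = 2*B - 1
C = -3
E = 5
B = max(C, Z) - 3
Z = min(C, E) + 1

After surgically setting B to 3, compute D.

Intervening sets B = 3 and removes its equation (B = max(C, Z) - 3).
Z = min(C, E) + 1  [with C=-3, E=5]  = -2
D = 2*Z - 2*C - 2*B  [with Z=-2, C=-3, B=3]  = -4

-4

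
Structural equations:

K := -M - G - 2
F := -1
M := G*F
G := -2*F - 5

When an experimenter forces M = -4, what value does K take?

5

The intervention breaks the incoming arrows to M: M := G*F no longer applies, and M = -4.
G = -2*F - 5  [with F=-1]  = -3
K = -M - G - 2  [with M=-4, G=-3]  = 5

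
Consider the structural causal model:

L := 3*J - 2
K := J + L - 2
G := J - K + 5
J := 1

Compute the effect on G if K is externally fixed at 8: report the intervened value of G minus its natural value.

-8

The intervention breaks the incoming arrows to K: K := J + L - 2 no longer applies, and K = 8.
G = J - K + 5  [with J=1, K=8]  = -2
Without intervention: L = 3*J - 2  [with J=1]  = 1; K = J + L - 2  [with J=1, L=1]  = 0; G = J - K + 5  [with J=1, K=0]  = 6.
Change = -2 − 6 = -8.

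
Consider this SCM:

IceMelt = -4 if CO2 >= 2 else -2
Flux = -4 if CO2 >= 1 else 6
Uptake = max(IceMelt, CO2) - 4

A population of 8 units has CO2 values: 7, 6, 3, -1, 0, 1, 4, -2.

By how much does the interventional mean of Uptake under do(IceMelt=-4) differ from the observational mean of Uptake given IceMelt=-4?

Every unit gets IceMelt=-4 under the intervention. Uptake values become 3, 2, -1, -5, -4, -3, 0, -6; E[Uptake|do(IceMelt=-4)] = -1.75.
Observing IceMelt=-4 restricts to units where IceMelt's equation naturally yields -4: CO2 ∈ {7, 6, 3, 4}. In that subpopulation Uptake = 3, 2, -1, 0, mean 1.
Difference = -1.75 − 1 = -2.75.

-2.75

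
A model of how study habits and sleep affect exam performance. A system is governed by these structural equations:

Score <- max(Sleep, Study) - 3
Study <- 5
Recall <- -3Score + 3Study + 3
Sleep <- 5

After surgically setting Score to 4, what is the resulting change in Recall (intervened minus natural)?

The intervention breaks the incoming arrows to Score: Score <- max(Sleep, Study) - 3 no longer applies, and Score = 4.
Recall = -3Score + 3Study + 3  [with Score=4, Study=5]  = 6
Without intervention: Score = max(Sleep, Study) - 3  [with Sleep=5, Study=5]  = 2; Recall = -3Score + 3Study + 3  [with Score=2, Study=5]  = 12.
Change = 6 − 12 = -6.

-6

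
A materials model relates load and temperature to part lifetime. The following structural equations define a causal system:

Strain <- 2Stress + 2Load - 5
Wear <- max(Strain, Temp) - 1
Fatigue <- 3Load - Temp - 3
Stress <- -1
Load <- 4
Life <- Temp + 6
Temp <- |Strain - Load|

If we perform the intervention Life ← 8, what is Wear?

The intervention breaks the incoming arrows to Life: Life <- Temp + 6 no longer applies, and Life = 8.
Wear is not downstream of the intervention, so its value is determined by the original equations.
Strain = 2Stress + 2Load - 5  [with Stress=-1, Load=4]  = 1
Temp = |Strain - Load|  [with Strain=1, Load=4]  = 3
Wear = max(Strain, Temp) - 1  [with Strain=1, Temp=3]  = 2

2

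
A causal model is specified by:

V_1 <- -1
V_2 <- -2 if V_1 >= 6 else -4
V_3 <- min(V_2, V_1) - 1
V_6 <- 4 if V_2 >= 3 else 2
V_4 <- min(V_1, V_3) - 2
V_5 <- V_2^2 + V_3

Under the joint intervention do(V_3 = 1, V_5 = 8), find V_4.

The joint intervention fixes V_3 = 1, V_5 = 8, removing each variable's own equation.
V_4 = min(V_1, V_3) - 2  [with V_1=-1, V_3=1]  = -3

-3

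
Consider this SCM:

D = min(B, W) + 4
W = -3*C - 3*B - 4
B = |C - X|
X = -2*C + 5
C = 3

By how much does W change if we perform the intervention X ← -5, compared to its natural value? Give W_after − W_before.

Under do(X=-5), the mechanism X = -2*C + 5 is discarded; X is fixed at -5.
B = |C - X|  [with C=3, X=-5]  = 8
W = -3*C - 3*B - 4  [with C=3, B=8]  = -37
Without intervention: X = -2*C + 5  [with C=3]  = -1; B = |C - X|  [with C=3, X=-1]  = 4; W = -3*C - 3*B - 4  [with C=3, B=4]  = -25.
Change = -37 − (-25) = -12.

-12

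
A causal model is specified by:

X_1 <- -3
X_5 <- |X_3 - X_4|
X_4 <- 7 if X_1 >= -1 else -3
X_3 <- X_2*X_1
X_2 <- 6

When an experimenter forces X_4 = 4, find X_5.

22

Intervening sets X_4 = 4 and removes its equation (X_4 <- 7 if X_1 >= -1 else -3).
X_3 = X_2*X_1  [with X_2=6, X_1=-3]  = -18
X_5 = |X_3 - X_4|  [with X_3=-18, X_4=4]  = 22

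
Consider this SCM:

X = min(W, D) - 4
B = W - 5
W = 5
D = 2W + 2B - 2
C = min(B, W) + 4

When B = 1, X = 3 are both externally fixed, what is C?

Setting B = 1, X = 3 by intervention discards those variables' equations.
C = min(B, W) + 4  [with B=1, W=5]  = 5

5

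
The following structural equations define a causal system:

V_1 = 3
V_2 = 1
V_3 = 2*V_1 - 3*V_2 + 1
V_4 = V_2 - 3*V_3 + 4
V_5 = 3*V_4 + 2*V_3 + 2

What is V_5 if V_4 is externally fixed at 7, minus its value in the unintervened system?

42

Intervening sets V_4 = 7 and removes its equation (V_4 = V_2 - 3*V_3 + 4).
V_3 = 2*V_1 - 3*V_2 + 1  [with V_1=3, V_2=1]  = 4
V_5 = 3*V_4 + 2*V_3 + 2  [with V_4=7, V_3=4]  = 31
Without intervention: V_3 = 2*V_1 - 3*V_2 + 1  [with V_1=3, V_2=1]  = 4; V_4 = V_2 - 3*V_3 + 4  [with V_2=1, V_3=4]  = -7; V_5 = 3*V_4 + 2*V_3 + 2  [with V_4=-7, V_3=4]  = -11.
Change = 31 − (-11) = 42.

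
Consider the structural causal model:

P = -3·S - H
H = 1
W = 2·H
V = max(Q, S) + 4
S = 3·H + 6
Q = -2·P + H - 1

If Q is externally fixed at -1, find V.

13

Under do(Q=-1), the mechanism Q = -2·P + H - 1 is discarded; Q is fixed at -1.
S = 3·H + 6  [with H=1]  = 9
V = max(Q, S) + 4  [with Q=-1, S=9]  = 13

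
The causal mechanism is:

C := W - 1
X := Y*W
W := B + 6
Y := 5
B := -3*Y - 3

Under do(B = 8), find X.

do(B=8) replaces the equation B := -3*Y - 3 with the constant B = 8.
W = B + 6  [with B=8]  = 14
X = Y*W  [with Y=5, W=14]  = 70

70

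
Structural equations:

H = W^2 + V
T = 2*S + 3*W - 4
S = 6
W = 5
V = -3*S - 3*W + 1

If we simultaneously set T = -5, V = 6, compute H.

Setting T = -5, V = 6 by intervention discards those variables' equations.
H = W^2 + V  [with W=5, V=6]  = 31

31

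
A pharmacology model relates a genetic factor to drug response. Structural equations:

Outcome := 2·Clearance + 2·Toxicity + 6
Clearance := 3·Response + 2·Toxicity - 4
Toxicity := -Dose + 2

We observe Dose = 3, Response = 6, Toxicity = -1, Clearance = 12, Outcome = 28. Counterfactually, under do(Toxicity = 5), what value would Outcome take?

64

do(Toxicity=5) replaces the equation Toxicity := -Dose + 2 with the constant Toxicity = 5.
Clearance = 3·Response + 2·Toxicity - 4  [with Response=6, Toxicity=5]  = 24
Outcome = 2·Clearance + 2·Toxicity + 6  [with Clearance=24, Toxicity=5]  = 64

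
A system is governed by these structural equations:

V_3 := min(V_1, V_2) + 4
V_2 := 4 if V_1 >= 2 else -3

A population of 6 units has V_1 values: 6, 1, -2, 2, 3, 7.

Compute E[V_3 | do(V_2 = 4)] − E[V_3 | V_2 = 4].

do(V_2=4) breaks V_2's dependence on V_1. With V_2=4 fixed, V_3 across the units is 8, 5, 2, 6, 7, 8, mean 6.
E[V_3|V_2=4] averages over only the 4 units with V_2=4 (V_1 = 6, 2, 3, 7): V_3 = 8, 6, 7, 8, mean 7.25.
Difference = 6 − 7.25 = -1.25.

-1.25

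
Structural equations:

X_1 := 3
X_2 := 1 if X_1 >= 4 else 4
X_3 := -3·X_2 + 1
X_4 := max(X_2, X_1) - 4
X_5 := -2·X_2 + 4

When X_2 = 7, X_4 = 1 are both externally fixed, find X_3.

The joint intervention fixes X_2 = 7, X_4 = 1, removing each variable's own equation.
X_3 = -3·X_2 + 1  [with X_2=7]  = -20

-20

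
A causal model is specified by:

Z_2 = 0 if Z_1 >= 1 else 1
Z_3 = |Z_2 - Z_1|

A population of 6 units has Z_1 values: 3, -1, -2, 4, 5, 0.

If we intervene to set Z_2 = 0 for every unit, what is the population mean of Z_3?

Every unit gets Z_2=0 under the intervention. Z_3 values become 3, 1, 2, 4, 5, 0; E[Z_3|do(Z_2=0)] = 2.5.

2.5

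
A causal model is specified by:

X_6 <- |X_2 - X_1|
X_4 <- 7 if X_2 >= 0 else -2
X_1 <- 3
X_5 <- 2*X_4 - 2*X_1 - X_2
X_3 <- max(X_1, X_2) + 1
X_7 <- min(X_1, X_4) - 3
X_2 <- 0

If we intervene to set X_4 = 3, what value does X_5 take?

0

Intervening sets X_4 = 3 and removes its equation (X_4 <- 7 if X_2 >= 0 else -2).
X_5 = 2*X_4 - 2*X_1 - X_2  [with X_4=3, X_1=3, X_2=0]  = 0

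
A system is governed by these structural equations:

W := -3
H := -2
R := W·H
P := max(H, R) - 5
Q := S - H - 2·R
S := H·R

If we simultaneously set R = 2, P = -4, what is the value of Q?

-6

The joint intervention fixes R = 2, P = -4, removing each variable's own equation.
S = H·R  [with H=-2, R=2]  = -4
Q = S - H - 2·R  [with S=-4, H=-2, R=2]  = -6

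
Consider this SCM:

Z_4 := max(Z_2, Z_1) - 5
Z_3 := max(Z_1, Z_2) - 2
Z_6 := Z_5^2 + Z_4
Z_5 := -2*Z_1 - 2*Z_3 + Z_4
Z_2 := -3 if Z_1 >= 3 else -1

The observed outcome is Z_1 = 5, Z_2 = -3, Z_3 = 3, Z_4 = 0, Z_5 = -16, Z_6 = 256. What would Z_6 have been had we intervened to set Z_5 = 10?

The intervention breaks the incoming arrows to Z_5: Z_5 := -2*Z_1 - 2*Z_3 + Z_4 no longer applies, and Z_5 = 10.
Z_2 = -3 if Z_1 >= 3 else -1  [with Z_1=5]  = -3
Z_4 = max(Z_2, Z_1) - 5  [with Z_2=-3, Z_1=5]  = 0
Z_6 = Z_5^2 + Z_4  [with Z_5=10, Z_4=0]  = 100

100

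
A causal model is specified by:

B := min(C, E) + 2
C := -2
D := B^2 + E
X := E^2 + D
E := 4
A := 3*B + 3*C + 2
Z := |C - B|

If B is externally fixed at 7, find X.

69

The intervention breaks the incoming arrows to B: B := min(C, E) + 2 no longer applies, and B = 7.
D = B^2 + E  [with B=7, E=4]  = 53
X = E^2 + D  [with E=4, D=53]  = 69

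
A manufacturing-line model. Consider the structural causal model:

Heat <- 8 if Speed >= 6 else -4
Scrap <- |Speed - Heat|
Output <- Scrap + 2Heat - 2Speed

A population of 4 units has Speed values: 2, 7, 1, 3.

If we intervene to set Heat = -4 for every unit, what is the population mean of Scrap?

The intervention sets Heat=-4 in all 4 units regardless of Speed. Recomputing Scrap per unit gives 6, 11, 5, 7; average 7.25.

7.25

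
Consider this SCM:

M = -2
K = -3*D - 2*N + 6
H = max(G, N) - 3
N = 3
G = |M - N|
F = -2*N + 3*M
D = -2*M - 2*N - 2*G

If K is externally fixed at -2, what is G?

5

Under do(K=-2), the mechanism K = -3*D - 2*N + 6 is discarded; K is fixed at -2.
Since G is not a descendant of the intervened variable, it is unaffected.
G = |M - N|  [with M=-2, N=3]  = 5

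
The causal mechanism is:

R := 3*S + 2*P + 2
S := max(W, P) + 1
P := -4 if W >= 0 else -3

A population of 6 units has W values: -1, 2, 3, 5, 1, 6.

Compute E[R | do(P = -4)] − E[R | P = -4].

Every unit gets P=-4 under the intervention. R values become -6, 3, 6, 12, 0, 15; E[R|do(P=-4)] = 5.
E[R|P=-4] averages over only the 5 units with P=-4 (W = 2, 3, 5, 1, 6): R = 3, 6, 12, 0, 15, mean 7.2.
Difference = 5 − 7.2 = -2.2.

-2.2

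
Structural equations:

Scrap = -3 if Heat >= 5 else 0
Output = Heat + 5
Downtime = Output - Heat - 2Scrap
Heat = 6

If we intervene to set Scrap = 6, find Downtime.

Under do(Scrap=6), the mechanism Scrap = -3 if Heat >= 5 else 0 is discarded; Scrap is fixed at 6.
Output = Heat + 5  [with Heat=6]  = 11
Downtime = Output - Heat - 2Scrap  [with Output=11, Heat=6, Scrap=6]  = -7

-7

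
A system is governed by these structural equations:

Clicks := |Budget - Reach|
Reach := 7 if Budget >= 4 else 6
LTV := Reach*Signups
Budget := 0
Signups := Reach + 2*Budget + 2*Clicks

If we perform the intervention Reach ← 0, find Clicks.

0

The intervention breaks the incoming arrows to Reach: Reach := 7 if Budget >= 4 else 6 no longer applies, and Reach = 0.
Clicks = |Budget - Reach|  [with Budget=0, Reach=0]  = 0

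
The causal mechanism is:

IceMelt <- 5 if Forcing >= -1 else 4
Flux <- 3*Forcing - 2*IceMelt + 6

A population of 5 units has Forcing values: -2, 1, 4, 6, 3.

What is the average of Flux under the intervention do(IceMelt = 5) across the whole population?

3.2

do(IceMelt=5) breaks IceMelt's dependence on Forcing. With IceMelt=5 fixed, Flux across the units is -10, -1, 8, 14, 5, mean 3.2.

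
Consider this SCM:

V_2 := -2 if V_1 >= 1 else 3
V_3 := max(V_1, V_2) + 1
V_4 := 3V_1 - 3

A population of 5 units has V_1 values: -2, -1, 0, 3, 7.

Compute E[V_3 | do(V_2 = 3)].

4.8

The intervention sets V_2=3 in all 5 units regardless of V_1. Recomputing V_3 per unit gives 4, 4, 4, 4, 8; average 4.8.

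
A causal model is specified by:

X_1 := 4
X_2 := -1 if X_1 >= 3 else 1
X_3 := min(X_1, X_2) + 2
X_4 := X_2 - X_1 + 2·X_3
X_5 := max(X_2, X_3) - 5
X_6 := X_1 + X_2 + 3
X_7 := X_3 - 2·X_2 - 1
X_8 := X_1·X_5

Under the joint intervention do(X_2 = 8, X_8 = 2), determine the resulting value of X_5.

Under do(X_2 = 8, X_8 = 2), each intervened variable's structural equation is replaced by its fixed value.
X_3 = min(X_1, X_2) + 2  [with X_1=4, X_2=8]  = 6
X_5 = max(X_2, X_3) - 5  [with X_2=8, X_3=6]  = 3

3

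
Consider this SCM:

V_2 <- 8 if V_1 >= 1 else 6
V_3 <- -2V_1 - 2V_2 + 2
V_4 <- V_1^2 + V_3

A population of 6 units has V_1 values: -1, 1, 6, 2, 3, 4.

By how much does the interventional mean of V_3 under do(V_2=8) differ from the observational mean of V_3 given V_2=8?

Every unit gets V_2=8 under the intervention. V_3 values become -12, -16, -26, -18, -20, -22; E[V_3|do(V_2=8)] = -19.
Observing V_2=8 restricts to units where V_2's equation naturally yields 8: V_1 ∈ {1, 6, 2, 3, 4}. In that subpopulation V_3 = -16, -26, -18, -20, -22, mean -20.4.
Difference = -19 − (-20.4) = 1.4.

1.4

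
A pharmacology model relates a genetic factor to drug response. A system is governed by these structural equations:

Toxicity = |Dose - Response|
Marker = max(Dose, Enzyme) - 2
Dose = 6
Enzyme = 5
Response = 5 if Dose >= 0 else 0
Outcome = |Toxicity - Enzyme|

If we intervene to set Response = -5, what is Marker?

Under do(Response=-5), the mechanism Response = 5 if Dose >= 0 else 0 is discarded; Response is fixed at -5.
Since Marker is not a descendant of the intervened variable, it is unaffected.
Marker = max(Dose, Enzyme) - 2  [with Dose=6, Enzyme=5]  = 4

4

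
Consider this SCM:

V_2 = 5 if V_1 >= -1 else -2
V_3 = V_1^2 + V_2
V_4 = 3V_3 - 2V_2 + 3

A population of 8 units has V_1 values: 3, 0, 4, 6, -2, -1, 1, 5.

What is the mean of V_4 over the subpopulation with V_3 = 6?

11

Observing V_3=6 restricts to units where V_3's equation naturally yields 6: V_1 ∈ {-1, 1}. In that subpopulation V_4 = 11, 11, mean 11.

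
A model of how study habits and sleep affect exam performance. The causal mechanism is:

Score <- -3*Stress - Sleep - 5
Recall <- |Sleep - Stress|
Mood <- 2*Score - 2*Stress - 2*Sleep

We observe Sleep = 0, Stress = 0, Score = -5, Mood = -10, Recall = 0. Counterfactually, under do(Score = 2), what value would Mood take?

4

The intervention breaks the incoming arrows to Score: Score <- -3*Stress - Sleep - 5 no longer applies, and Score = 2.
Mood = 2*Score - 2*Stress - 2*Sleep  [with Score=2, Stress=0, Sleep=0]  = 4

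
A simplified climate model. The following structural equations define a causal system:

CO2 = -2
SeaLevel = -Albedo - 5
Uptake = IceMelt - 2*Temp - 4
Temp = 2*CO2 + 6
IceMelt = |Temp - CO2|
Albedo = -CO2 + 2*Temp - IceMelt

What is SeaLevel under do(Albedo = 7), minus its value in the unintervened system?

-5

Intervening sets Albedo = 7 and removes its equation (Albedo = -CO2 + 2*Temp - IceMelt).
SeaLevel = -Albedo - 5  [with Albedo=7]  = -12
Without intervention: Temp = 2*CO2 + 6  [with CO2=-2]  = 2; IceMelt = |Temp - CO2|  [with Temp=2, CO2=-2]  = 4; Albedo = -CO2 + 2*Temp - IceMelt  [with CO2=-2, Temp=2, IceMelt=4]  = 2; SeaLevel = -Albedo - 5  [with Albedo=2]  = -7.
Change = -12 − (-7) = -5.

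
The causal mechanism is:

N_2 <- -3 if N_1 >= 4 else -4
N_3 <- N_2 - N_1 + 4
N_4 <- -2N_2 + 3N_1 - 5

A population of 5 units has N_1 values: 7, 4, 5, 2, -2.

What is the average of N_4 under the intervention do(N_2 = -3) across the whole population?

10.6

do(N_2=-3) breaks N_2's dependence on N_1. With N_2=-3 fixed, N_4 across the units is 22, 13, 16, 7, -5, mean 10.6.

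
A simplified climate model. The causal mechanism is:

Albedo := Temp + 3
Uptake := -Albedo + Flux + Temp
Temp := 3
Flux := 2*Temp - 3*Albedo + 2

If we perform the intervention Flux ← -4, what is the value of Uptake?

-7

The intervention breaks the incoming arrows to Flux: Flux := 2*Temp - 3*Albedo + 2 no longer applies, and Flux = -4.
Albedo = Temp + 3  [with Temp=3]  = 6
Uptake = -Albedo + Flux + Temp  [with Albedo=6, Flux=-4, Temp=3]  = -7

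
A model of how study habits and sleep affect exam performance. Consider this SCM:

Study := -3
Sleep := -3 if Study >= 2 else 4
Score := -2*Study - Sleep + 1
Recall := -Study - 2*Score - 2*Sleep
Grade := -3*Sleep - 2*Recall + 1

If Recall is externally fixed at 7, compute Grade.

-25

Intervening sets Recall = 7 and removes its equation (Recall := -Study - 2*Score - 2*Sleep).
Sleep = -3 if Study >= 2 else 4  [with Study=-3]  = 4
Grade = -3*Sleep - 2*Recall + 1  [with Sleep=4, Recall=7]  = -25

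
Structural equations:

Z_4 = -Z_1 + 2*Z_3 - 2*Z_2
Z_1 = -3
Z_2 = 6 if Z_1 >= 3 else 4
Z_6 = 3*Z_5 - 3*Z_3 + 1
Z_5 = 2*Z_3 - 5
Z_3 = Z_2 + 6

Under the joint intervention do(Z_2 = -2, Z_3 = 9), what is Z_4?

Setting Z_2 = -2, Z_3 = 9 by intervention discards those variables' equations.
Z_4 = -Z_1 + 2*Z_3 - 2*Z_2  [with Z_1=-3, Z_3=9, Z_2=-2]  = 25

25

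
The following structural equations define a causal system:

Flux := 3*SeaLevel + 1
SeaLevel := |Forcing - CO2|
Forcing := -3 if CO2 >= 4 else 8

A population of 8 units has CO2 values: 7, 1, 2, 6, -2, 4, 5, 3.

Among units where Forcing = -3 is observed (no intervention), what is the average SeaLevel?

Conditioning on Forcing=-3 selects the 4 unit(s) with CO2 ∈ {7, 6, 4, 5}. Their SeaLevel values: 10, 9, 7, 8. Mean = 8.5.

8.5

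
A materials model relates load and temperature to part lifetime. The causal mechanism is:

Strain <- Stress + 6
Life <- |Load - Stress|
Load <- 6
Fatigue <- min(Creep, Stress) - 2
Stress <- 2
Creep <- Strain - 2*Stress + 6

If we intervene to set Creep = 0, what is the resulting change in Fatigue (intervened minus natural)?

Intervening sets Creep = 0 and removes its equation (Creep <- Strain - 2*Stress + 6).
Fatigue = min(Creep, Stress) - 2  [with Creep=0, Stress=2]  = -2
Without intervention: Strain = Stress + 6  [with Stress=2]  = 8; Creep = Strain - 2*Stress + 6  [with Strain=8, Stress=2]  = 10; Fatigue = min(Creep, Stress) - 2  [with Creep=10, Stress=2]  = 0.
Change = -2 − 0 = -2.

-2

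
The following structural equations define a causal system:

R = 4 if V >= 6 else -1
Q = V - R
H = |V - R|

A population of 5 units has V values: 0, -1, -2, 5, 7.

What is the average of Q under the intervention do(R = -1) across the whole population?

do(R=-1) breaks R's dependence on V. With R=-1 fixed, Q across the units is 1, 0, -1, 6, 8, mean 2.8.

2.8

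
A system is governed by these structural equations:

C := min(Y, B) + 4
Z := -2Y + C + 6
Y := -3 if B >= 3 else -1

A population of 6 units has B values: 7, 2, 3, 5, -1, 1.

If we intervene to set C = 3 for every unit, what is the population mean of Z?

13

Every unit gets C=3 under the intervention. Z values become 15, 11, 15, 15, 11, 11; E[Z|do(C=3)] = 13.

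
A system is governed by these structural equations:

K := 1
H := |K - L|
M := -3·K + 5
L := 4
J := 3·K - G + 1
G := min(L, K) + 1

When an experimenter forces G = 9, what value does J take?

The intervention breaks the incoming arrows to G: G := min(L, K) + 1 no longer applies, and G = 9.
J = 3·K - G + 1  [with K=1, G=9]  = -5

-5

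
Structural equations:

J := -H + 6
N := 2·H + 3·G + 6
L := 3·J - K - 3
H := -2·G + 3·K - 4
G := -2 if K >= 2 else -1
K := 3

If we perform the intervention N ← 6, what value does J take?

Intervening sets N = 6 and removes its equation (N := 2·H + 3·G + 6).
No directed path runs from N to J, so J keeps its natural value.
G = -2 if K >= 2 else -1  [with K=3]  = -2
H = -2·G + 3·K - 4  [with G=-2, K=3]  = 9
J = -H + 6  [with H=9]  = -3

-3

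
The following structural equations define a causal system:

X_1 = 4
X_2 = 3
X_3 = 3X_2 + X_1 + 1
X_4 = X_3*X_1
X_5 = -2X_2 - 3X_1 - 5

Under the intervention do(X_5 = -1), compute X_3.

do(X_5=-1) replaces the equation X_5 = -2X_2 - 3X_1 - 5 with the constant X_5 = -1.
X_3 is not downstream of the intervention, so its value is determined by the original equations.
X_3 = 3X_2 + X_1 + 1  [with X_2=3, X_1=4]  = 14

14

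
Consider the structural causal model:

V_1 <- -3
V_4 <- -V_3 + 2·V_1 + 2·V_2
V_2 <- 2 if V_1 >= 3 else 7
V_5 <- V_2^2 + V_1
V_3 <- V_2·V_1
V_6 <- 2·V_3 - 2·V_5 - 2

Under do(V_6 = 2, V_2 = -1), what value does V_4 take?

Under do(V_6 = 2, V_2 = -1), each intervened variable's structural equation is replaced by its fixed value.
V_3 = V_2·V_1  [with V_2=-1, V_1=-3]  = 3
V_4 = -V_3 + 2·V_1 + 2·V_2  [with V_3=3, V_1=-3, V_2=-1]  = -11

-11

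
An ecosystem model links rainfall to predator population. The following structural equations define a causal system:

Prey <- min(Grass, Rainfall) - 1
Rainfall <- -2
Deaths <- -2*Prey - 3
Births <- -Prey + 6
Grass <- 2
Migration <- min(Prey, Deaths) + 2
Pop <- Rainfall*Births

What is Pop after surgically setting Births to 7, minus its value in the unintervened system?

4

The intervention breaks the incoming arrows to Births: Births <- -Prey + 6 no longer applies, and Births = 7.
Pop = Rainfall*Births  [with Rainfall=-2, Births=7]  = -14
Without intervention: Prey = min(Grass, Rainfall) - 1  [with Grass=2, Rainfall=-2]  = -3; Births = -Prey + 6  [with Prey=-3]  = 9; Pop = Rainfall*Births  [with Rainfall=-2, Births=9]  = -18.
Change = -14 − (-18) = 4.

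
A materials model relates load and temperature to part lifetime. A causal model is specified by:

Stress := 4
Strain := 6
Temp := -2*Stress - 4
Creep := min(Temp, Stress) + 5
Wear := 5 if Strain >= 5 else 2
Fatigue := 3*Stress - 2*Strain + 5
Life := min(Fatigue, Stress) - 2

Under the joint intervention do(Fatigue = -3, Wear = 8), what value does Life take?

-5

Setting Fatigue = -3, Wear = 8 by intervention discards those variables' equations.
Life = min(Fatigue, Stress) - 2  [with Fatigue=-3, Stress=4]  = -5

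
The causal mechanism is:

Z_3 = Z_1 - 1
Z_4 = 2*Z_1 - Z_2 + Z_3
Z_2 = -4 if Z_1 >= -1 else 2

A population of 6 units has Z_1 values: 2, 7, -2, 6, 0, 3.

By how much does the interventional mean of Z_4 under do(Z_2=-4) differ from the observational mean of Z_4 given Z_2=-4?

-2.8

The intervention sets Z_2=-4 in all 6 units regardless of Z_1. Recomputing Z_4 per unit gives 9, 24, -3, 21, 3, 12; average 11.
E[Z_4|Z_2=-4] averages over only the 5 units with Z_2=-4 (Z_1 = 2, 7, 6, 0, 3): Z_4 = 9, 24, 21, 3, 12, mean 13.8.
Difference = 11 − 13.8 = -2.8.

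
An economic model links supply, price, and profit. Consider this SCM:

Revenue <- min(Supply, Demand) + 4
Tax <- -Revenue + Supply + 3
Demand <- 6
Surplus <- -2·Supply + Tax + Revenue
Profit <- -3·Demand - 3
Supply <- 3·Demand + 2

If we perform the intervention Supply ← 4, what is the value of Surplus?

-1

Under do(Supply=4), the mechanism Supply <- 3·Demand + 2 is discarded; Supply is fixed at 4.
Revenue = min(Supply, Demand) + 4  [with Supply=4, Demand=6]  = 8
Tax = -Revenue + Supply + 3  [with Revenue=8, Supply=4]  = -1
Surplus = -2·Supply + Tax + Revenue  [with Supply=4, Tax=-1, Revenue=8]  = -1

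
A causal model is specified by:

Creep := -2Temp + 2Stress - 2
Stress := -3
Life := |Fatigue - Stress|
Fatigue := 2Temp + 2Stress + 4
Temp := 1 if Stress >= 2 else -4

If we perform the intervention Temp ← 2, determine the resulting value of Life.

5

do(Temp=2) replaces the equation Temp := 1 if Stress >= 2 else -4 with the constant Temp = 2.
Fatigue = 2Temp + 2Stress + 4  [with Temp=2, Stress=-3]  = 2
Life = |Fatigue - Stress|  [with Fatigue=2, Stress=-3]  = 5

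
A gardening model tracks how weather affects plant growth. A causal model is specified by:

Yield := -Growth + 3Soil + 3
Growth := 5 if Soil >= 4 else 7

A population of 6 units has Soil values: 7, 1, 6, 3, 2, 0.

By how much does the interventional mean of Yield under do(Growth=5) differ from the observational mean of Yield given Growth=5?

Under do(Growth=5), Growth's equation is replaced by Growth=5 for every unit. Per-unit Yield: 19, 1, 16, 7, 4, -2. Mean = 7.5.
E[Yield|Growth=5] averages over only the 2 units with Growth=5 (Soil = 7, 6): Yield = 19, 16, mean 17.5.
Difference = 7.5 − 17.5 = -10.

-10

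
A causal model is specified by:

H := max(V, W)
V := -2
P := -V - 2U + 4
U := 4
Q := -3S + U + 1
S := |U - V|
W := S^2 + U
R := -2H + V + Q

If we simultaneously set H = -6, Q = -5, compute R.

The joint intervention fixes H = -6, Q = -5, removing each variable's own equation.
R = -2H + V + Q  [with H=-6, V=-2, Q=-5]  = 5

5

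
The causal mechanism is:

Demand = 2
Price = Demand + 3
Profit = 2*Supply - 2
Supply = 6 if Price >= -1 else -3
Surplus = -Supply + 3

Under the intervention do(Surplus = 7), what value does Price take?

5

Under do(Surplus=7), the mechanism Surplus = -Supply + 3 is discarded; Surplus is fixed at 7.
No directed path runs from Surplus to Price, so Price keeps its natural value.
Price = Demand + 3  [with Demand=2]  = 5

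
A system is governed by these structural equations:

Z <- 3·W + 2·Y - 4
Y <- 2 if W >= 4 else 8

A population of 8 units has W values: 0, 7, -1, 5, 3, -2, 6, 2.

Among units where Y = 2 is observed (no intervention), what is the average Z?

18

Conditioning on Y=2 selects the 3 unit(s) with W ∈ {7, 5, 6}. Their Z values: 21, 15, 18. Mean = 18.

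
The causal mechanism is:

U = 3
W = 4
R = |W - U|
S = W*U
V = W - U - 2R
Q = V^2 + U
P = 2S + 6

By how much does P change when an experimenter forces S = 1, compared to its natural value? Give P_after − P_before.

-22

The intervention breaks the incoming arrows to S: S = W*U no longer applies, and S = 1.
P = 2S + 6  [with S=1]  = 8
Without intervention: S = W*U  [with W=4, U=3]  = 12; P = 2S + 6  [with S=12]  = 30.
Change = 8 − 30 = -22.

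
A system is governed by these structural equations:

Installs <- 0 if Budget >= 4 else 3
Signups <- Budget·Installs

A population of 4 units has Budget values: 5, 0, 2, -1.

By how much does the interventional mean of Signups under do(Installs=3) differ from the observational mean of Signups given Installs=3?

do(Installs=3) breaks Installs's dependence on Budget. With Installs=3 fixed, Signups across the units is 15, 0, 6, -3, mean 4.5.
Observing Installs=3 restricts to units where Installs's equation naturally yields 3: Budget ∈ {0, 2, -1}. In that subpopulation Signups = 0, 6, -3, mean 1.
Difference = 4.5 − 1 = 3.5.

3.5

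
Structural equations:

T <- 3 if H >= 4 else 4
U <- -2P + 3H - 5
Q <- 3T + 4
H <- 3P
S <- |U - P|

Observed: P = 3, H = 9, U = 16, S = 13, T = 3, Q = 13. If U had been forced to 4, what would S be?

The intervention breaks the incoming arrows to U: U <- -2P + 3H - 5 no longer applies, and U = 4.
S = |U - P|  [with U=4, P=3]  = 1

1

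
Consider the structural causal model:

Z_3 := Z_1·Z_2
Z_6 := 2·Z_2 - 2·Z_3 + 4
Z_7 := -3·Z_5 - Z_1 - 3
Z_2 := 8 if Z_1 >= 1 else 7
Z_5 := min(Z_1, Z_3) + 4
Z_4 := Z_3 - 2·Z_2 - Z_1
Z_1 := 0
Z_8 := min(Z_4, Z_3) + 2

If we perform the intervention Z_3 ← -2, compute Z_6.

22

The intervention breaks the incoming arrows to Z_3: Z_3 := Z_1·Z_2 no longer applies, and Z_3 = -2.
Z_2 = 8 if Z_1 >= 1 else 7  [with Z_1=0]  = 7
Z_6 = 2·Z_2 - 2·Z_3 + 4  [with Z_2=7, Z_3=-2]  = 22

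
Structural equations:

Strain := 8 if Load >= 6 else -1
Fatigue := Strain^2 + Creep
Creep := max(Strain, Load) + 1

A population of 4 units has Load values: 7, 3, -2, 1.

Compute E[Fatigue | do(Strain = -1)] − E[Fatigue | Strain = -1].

1.5

The intervention sets Strain=-1 in all 4 units regardless of Load. Recomputing Fatigue per unit gives 9, 5, 1, 3; average 4.5.
Observing Strain=-1 restricts to units where Strain's equation naturally yields -1: Load ∈ {3, -2, 1}. In that subpopulation Fatigue = 5, 1, 3, mean 3.
Difference = 4.5 − 3 = 1.5.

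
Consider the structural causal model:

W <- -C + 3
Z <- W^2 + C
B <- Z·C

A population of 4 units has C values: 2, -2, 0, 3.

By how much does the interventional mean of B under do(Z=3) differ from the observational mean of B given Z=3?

Every unit gets Z=3 under the intervention. B values become 6, -6, 0, 9; E[B|do(Z=3)] = 2.25.
E[B|Z=3] averages over only the 2 units with Z=3 (C = 2, 3): B = 6, 9, mean 7.5.
Difference = 2.25 − 7.5 = -5.25.

-5.25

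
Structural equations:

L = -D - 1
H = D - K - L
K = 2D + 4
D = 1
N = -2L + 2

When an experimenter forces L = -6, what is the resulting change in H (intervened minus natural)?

Under do(L=-6), the mechanism L = -D - 1 is discarded; L is fixed at -6.
K = 2D + 4  [with D=1]  = 6
H = D - K - L  [with D=1, K=6, L=-6]  = 1
Without intervention: L = -D - 1  [with D=1]  = -2; K = 2D + 4  [with D=1]  = 6; H = D - K - L  [with D=1, K=6, L=-2]  = -3.
Change = 1 − (-3) = 4.

4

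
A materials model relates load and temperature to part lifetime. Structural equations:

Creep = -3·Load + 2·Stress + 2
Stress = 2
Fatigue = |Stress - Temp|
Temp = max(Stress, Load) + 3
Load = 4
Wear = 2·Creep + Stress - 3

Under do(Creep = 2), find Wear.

3

Intervening sets Creep = 2 and removes its equation (Creep = -3·Load + 2·Stress + 2).
Wear = 2·Creep + Stress - 3  [with Creep=2, Stress=2]  = 3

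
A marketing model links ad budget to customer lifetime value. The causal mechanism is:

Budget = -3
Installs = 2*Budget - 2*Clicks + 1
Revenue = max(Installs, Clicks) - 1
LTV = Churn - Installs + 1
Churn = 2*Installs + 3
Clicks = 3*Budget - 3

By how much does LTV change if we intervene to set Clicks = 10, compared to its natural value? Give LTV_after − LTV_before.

-44

Under do(Clicks=10), the mechanism Clicks = 3*Budget - 3 is discarded; Clicks is fixed at 10.
Installs = 2*Budget - 2*Clicks + 1  [with Budget=-3, Clicks=10]  = -25
Churn = 2*Installs + 3  [with Installs=-25]  = -47
LTV = Churn - Installs + 1  [with Churn=-47, Installs=-25]  = -21
Without intervention: Clicks = 3*Budget - 3  [with Budget=-3]  = -12; Installs = 2*Budget - 2*Clicks + 1  [with Budget=-3, Clicks=-12]  = 19; Churn = 2*Installs + 3  [with Installs=19]  = 41; LTV = Churn - Installs + 1  [with Churn=41, Installs=19]  = 23.
Change = -21 − 23 = -44.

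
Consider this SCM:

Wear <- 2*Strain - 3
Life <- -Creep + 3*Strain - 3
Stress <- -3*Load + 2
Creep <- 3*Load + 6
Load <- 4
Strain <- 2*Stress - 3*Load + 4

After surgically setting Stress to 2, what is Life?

-33

Under do(Stress=2), the mechanism Stress <- -3*Load + 2 is discarded; Stress is fixed at 2.
Strain = 2*Stress - 3*Load + 4  [with Stress=2, Load=4]  = -4
Creep = 3*Load + 6  [with Load=4]  = 18
Life = -Creep + 3*Strain - 3  [with Creep=18, Strain=-4]  = -33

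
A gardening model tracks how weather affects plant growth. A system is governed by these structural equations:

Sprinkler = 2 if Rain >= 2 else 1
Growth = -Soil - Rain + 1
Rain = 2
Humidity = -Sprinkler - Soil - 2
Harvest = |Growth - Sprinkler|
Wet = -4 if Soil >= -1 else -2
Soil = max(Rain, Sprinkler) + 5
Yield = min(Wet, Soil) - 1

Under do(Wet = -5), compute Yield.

-6

The intervention breaks the incoming arrows to Wet: Wet = -4 if Soil >= -1 else -2 no longer applies, and Wet = -5.
Sprinkler = 2 if Rain >= 2 else 1  [with Rain=2]  = 2
Soil = max(Rain, Sprinkler) + 5  [with Rain=2, Sprinkler=2]  = 7
Yield = min(Wet, Soil) - 1  [with Wet=-5, Soil=7]  = -6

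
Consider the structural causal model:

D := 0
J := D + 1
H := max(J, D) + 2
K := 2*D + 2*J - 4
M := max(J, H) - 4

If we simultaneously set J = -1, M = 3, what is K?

-6

The joint intervention fixes J = -1, M = 3, removing each variable's own equation.
K = 2*D + 2*J - 4  [with D=0, J=-1]  = -6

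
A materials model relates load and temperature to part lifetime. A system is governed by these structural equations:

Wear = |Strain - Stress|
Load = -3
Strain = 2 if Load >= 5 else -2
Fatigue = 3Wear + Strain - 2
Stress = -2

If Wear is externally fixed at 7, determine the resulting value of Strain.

Under do(Wear=7), the mechanism Wear = |Strain - Stress| is discarded; Wear is fixed at 7.
Since Strain is not a descendant of the intervened variable, it is unaffected.
Strain = 2 if Load >= 5 else -2  [with Load=-3]  = -2

-2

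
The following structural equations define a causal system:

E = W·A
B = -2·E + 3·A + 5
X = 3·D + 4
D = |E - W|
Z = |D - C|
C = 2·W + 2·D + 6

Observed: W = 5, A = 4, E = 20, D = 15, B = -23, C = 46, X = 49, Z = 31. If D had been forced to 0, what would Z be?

16

do(D=0) replaces the equation D = |E - W| with the constant D = 0.
C = 2·W + 2·D + 6  [with W=5, D=0]  = 16
Z = |D - C|  [with D=0, C=16]  = 16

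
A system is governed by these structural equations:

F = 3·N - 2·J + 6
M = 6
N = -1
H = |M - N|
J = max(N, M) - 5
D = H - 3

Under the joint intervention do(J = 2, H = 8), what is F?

The joint intervention fixes J = 2, H = 8, removing each variable's own equation.
F = 3·N - 2·J + 6  [with N=-1, J=2]  = -1

-1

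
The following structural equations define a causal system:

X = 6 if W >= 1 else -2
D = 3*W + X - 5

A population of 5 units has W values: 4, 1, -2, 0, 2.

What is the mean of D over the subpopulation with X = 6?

8

Conditioning on X=6 selects the 3 unit(s) with W ∈ {4, 1, 2}. Their D values: 13, 4, 7. Mean = 8.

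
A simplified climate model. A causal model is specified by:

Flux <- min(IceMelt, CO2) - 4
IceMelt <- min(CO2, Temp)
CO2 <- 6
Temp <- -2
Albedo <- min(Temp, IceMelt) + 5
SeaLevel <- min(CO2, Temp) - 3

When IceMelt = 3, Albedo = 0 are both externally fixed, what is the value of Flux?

Setting IceMelt = 3, Albedo = 0 by intervention discards those variables' equations.
Flux = min(IceMelt, CO2) - 4  [with IceMelt=3, CO2=6]  = -1

-1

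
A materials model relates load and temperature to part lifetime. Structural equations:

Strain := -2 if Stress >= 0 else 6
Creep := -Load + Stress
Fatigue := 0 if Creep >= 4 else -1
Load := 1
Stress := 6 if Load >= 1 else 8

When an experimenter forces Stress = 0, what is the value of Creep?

Under do(Stress=0), the mechanism Stress := 6 if Load >= 1 else 8 is discarded; Stress is fixed at 0.
Creep = -Load + Stress  [with Load=1, Stress=0]  = -1

-1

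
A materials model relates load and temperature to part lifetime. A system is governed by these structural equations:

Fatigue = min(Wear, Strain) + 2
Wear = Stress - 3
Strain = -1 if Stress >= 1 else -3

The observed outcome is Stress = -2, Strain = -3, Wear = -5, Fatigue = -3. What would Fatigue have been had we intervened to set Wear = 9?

-1

The intervention breaks the incoming arrows to Wear: Wear = Stress - 3 no longer applies, and Wear = 9.
Strain = -1 if Stress >= 1 else -3  [with Stress=-2]  = -3
Fatigue = min(Wear, Strain) + 2  [with Wear=9, Strain=-3]  = -1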